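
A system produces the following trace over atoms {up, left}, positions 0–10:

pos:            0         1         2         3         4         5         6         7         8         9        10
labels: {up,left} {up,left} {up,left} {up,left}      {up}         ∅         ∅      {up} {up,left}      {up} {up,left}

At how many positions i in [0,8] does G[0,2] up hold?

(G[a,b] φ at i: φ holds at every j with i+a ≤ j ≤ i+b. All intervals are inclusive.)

5

Evaluate at each i in [0,8]:
  i=0: ✓ (all of [0,2])
  i=1: ✓ (all of [1,3])
  i=2: ✓ (all of [2,4])
  i=3: ✗ (fails at j=5)
  i=4: ✗ (fails at j=5)
  i=5: ✗ (fails at j=5)
  i=6: ✗ (fails at j=6)
  i=7: ✓ (all of [7,9])
  i=8: ✓ (all of [8,10])
Positions where it holds: {0, 1, 2, 7, 8} → 5.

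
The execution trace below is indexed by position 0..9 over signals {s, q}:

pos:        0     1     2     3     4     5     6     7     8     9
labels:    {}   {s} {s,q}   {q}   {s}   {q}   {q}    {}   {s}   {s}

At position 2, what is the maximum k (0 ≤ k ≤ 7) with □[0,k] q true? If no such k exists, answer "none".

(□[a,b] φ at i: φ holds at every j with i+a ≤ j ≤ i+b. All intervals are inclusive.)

q must hold from j=2 onward; find where it first fails.
  j=2: holds
  j=3: holds
  j=4: fails
Holds on [2,3], so largest k = 1.

1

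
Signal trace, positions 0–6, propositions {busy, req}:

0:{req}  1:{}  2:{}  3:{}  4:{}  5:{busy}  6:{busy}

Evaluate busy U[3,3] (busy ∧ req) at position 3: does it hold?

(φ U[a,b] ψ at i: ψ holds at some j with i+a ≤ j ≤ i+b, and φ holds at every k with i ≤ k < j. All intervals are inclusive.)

Need some j in [6,6] with (busy ∧ req), and busy at every k in [3,j-1].
  j=6: (busy ∧ req) false.
No j in the window works → until fails.

No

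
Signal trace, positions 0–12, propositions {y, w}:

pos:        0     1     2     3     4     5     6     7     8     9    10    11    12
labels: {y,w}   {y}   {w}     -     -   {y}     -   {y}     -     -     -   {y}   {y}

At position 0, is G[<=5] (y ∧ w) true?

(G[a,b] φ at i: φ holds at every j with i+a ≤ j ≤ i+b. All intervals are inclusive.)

Check (y ∧ w) at every j in [0,5]:
  j=0: true
  j=1: false
  j=2: false
  j=3: false
  j=4: false
  j=5: false
Fails at j=1 → formula fails.

Does not hold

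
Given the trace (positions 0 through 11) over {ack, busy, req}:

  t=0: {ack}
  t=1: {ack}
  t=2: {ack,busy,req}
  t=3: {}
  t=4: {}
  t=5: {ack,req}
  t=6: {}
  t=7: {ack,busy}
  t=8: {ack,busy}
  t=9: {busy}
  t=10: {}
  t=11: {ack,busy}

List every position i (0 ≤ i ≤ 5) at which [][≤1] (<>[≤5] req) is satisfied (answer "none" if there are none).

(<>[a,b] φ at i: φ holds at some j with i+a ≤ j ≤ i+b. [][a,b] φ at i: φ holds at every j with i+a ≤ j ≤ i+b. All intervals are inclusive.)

Evaluate at each i in [0,5]:
  i=0: ✓ (all of [0,1])
  i=1: ✓ (all of [1,2])
  i=2: ✓ (all of [2,3])
  i=3: ✓ (all of [3,4])
  i=4: ✓ (all of [4,5])
  i=5: ✗ (fails at j=6)

0, 1, 2, 3, 4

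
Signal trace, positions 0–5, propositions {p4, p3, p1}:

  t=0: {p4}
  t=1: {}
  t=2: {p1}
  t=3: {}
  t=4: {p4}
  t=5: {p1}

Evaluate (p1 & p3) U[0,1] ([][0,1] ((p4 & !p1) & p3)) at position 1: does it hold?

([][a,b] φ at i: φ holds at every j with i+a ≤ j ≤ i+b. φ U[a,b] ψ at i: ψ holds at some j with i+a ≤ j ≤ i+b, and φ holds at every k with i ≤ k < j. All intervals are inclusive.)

Need some j in [1,2] with [][0,1] ((p4 & !p1) & p3), and (p1 & p3) at every k in [1,j-1].
  j=1: [][0,1] ((p4 & !p1) & p3) — fails at 1.
  j=2: [][0,1] ((p4 & !p1) & p3) — fails at 2.
No j in the window works → until fails.

False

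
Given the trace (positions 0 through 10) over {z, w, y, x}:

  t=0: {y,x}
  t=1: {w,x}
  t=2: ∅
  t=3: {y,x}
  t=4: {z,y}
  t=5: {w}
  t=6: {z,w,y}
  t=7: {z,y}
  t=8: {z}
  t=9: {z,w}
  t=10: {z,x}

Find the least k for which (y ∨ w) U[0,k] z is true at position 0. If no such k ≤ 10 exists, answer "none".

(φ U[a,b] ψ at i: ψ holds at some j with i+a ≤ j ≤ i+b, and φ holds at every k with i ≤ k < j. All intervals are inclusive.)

Need earliest j ≥ 0 with z, and (y ∨ w) at every k in [0,j-1].
  j=0: rhs fails.
  j=1: rhs fails.
  j=2: rhs fails.
  j=3: rhs fails.
  j=4: rhs holds but lhs fails at k=2.
  j=5: rhs fails.
  j=6: rhs holds but lhs fails at k=2.
  j=7: rhs holds but lhs fails at k=2.
  j=8: rhs holds but lhs fails at k=2.
  j=9: rhs holds but lhs fails at k=2.
  j=10: rhs holds but lhs fails at k=2.
No witness within the range → none.

none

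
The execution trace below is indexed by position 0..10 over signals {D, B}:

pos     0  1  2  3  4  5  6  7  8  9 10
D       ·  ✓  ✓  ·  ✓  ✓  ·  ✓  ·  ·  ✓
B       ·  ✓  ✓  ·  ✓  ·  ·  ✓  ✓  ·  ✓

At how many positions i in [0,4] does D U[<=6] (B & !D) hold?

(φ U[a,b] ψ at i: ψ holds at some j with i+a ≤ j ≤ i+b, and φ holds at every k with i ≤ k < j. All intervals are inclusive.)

Evaluate at each i in [0,4]:
  i=0: ✗ (no rhs in [0,6])
  i=1: ✗ (no rhs in [1,7])
  i=2: ✗ (lhs fails at k=3 before rhs at j=8)
  i=3: ✗ (lhs fails at k=3 before rhs at j=8)
  i=4: ✗ (lhs fails at k=6 before rhs at j=8)
Positions where it holds: {} → 0.

0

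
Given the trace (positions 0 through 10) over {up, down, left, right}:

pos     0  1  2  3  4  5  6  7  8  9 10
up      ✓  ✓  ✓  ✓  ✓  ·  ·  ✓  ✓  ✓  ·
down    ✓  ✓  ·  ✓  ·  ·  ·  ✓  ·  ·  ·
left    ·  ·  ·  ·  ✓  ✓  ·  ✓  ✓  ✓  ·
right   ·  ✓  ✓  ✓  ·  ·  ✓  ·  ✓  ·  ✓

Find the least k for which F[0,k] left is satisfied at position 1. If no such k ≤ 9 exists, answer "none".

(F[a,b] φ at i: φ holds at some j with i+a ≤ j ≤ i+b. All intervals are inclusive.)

3

Scan j = 1,2,… for left:
  j=1: fails
  j=2: fails
  j=3: fails
  j=4: holds
First hit at j=4, so smallest k = 4-1 = 3.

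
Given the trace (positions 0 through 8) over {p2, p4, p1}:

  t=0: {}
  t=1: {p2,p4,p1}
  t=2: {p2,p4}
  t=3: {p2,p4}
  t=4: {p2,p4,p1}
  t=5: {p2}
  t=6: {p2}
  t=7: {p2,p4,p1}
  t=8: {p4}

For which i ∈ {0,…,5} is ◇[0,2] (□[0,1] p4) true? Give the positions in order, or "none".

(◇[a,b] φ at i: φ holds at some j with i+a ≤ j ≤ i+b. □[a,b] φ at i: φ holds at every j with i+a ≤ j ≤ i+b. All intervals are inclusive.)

Evaluate at each i in [0,5]:
  i=0: ✓ (witness j=1)
  i=1: ✓ (witness j=1)
  i=2: ✓ (witness j=2)
  i=3: ✓ (witness j=3)
  i=4: ✗ (none in [4,6])
  i=5: ✓ (witness j=7)

0, 1, 2, 3, 5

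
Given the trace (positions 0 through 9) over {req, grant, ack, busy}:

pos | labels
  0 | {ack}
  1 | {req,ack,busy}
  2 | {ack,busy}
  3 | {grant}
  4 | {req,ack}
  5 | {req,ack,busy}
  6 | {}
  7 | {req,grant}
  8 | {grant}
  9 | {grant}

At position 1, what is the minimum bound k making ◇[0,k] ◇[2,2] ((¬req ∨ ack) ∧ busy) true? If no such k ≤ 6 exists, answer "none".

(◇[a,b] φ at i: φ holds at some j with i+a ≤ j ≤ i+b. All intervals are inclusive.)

Scan j = 1,2,… for ◇[2,2] ((¬req ∨ ack) ∧ busy):
  j=1: fails
  j=2: fails
  j=3: holds
First hit at j=3, so smallest k = 3-1 = 2.

2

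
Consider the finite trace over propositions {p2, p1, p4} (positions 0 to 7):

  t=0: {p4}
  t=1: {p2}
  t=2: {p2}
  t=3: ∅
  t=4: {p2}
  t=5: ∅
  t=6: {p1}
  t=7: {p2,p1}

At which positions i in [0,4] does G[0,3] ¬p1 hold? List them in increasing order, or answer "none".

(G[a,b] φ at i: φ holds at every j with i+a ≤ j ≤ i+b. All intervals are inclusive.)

0, 1, 2

Evaluate at each i in [0,4]:
  i=0: ✓ (all of [0,3])
  i=1: ✓ (all of [1,4])
  i=2: ✓ (all of [2,5])
  i=3: ✗ (fails at j=6)
  i=4: ✗ (fails at j=6)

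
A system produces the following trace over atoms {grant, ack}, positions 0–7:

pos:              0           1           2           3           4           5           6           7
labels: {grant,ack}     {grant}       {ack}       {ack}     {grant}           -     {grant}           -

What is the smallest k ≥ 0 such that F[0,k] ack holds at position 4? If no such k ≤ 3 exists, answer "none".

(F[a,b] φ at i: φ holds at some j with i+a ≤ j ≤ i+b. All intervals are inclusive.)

none

Scan j = 4,5,… for ack:
  j=4: fails
  j=5: fails
  j=6: fails
  j=7: fails
No j in [4,7] satisfies it → none.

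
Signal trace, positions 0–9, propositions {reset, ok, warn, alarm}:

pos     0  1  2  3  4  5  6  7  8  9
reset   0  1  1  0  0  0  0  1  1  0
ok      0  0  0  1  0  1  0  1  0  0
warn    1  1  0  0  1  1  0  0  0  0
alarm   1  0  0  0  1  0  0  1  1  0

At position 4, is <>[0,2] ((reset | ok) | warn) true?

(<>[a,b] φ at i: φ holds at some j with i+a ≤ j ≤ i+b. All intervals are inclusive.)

Check ((reset | ok) | warn) at each j in [4,6]:
  j=4: true
  j=5: true
  j=6: false
Found at j=4 → formula holds.

True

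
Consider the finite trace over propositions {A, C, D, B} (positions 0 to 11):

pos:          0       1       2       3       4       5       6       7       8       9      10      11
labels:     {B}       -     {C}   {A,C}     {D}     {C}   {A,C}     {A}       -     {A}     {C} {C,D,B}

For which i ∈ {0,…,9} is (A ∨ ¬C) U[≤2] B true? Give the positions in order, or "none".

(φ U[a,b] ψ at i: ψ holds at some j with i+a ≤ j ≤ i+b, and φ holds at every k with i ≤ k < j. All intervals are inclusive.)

Evaluate at each i in [0,9]:
  i=0: ✓ (rhs at j=0)
  i=1: ✗ (no rhs in [1,3])
  i=2: ✗ (no rhs in [2,4])
  i=3: ✗ (no rhs in [3,5])
  i=4: ✗ (no rhs in [4,6])
  i=5: ✗ (no rhs in [5,7])
  i=6: ✗ (no rhs in [6,8])
  i=7: ✗ (no rhs in [7,9])
  i=8: ✗ (no rhs in [8,10])
  i=9: ✗ (lhs fails at k=10 before rhs at j=11)

0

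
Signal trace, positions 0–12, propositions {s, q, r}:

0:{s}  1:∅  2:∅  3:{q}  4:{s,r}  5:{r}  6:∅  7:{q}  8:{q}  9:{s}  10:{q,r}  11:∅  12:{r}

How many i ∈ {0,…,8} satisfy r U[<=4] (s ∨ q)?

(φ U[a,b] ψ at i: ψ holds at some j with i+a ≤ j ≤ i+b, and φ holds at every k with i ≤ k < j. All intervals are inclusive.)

Evaluate at each i in [0,8]:
  i=0: ✓ (rhs at j=0)
  i=1: ✗ (lhs fails at k=1 before rhs at j=3)
  i=2: ✗ (lhs fails at k=2 before rhs at j=3)
  i=3: ✓ (rhs at j=3)
  i=4: ✓ (rhs at j=4)
  i=5: ✗ (lhs fails at k=6 before rhs at j=7)
  i=6: ✗ (lhs fails at k=6 before rhs at j=7)
  i=7: ✓ (rhs at j=7)
  i=8: ✓ (rhs at j=8)
Positions where it holds: {0, 3, 4, 7, 8} → 5.

5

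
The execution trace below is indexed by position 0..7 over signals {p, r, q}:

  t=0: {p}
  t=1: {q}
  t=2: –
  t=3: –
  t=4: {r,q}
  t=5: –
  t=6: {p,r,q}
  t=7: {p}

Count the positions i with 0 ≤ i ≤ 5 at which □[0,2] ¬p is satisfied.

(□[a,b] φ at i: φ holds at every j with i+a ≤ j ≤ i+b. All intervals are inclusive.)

Evaluate at each i in [0,5]:
  i=0: ✗ (fails at j=0)
  i=1: ✓ (all of [1,3])
  i=2: ✓ (all of [2,4])
  i=3: ✓ (all of [3,5])
  i=4: ✗ (fails at j=6)
  i=5: ✗ (fails at j=6)
Positions where it holds: {1, 2, 3} → 3.

3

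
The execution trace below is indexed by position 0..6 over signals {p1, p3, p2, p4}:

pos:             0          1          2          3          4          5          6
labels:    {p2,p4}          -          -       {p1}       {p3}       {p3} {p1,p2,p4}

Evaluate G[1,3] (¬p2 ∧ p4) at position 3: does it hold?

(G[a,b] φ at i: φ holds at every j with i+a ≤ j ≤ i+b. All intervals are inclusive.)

Check (¬p2 ∧ p4) at every j in [4,6]:
  j=4: false
  j=5: false
  j=6: false
Fails at j=4 → formula fails.

False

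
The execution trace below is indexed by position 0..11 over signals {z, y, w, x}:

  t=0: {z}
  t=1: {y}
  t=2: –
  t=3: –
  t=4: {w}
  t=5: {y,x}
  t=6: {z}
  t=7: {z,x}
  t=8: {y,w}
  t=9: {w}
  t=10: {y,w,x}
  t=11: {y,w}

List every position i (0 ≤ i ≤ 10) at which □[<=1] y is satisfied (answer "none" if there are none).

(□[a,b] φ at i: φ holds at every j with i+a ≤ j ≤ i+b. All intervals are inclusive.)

10

Evaluate at each i in [0,10]:
  i=0: ✗ (fails at j=0)
  i=1: ✗ (fails at j=2)
  i=2: ✗ (fails at j=2)
  i=3: ✗ (fails at j=3)
  i=4: ✗ (fails at j=4)
  i=5: ✗ (fails at j=6)
  i=6: ✗ (fails at j=6)
  i=7: ✗ (fails at j=7)
  i=8: ✗ (fails at j=9)
  i=9: ✗ (fails at j=9)
  i=10: ✓ (all of [10,11])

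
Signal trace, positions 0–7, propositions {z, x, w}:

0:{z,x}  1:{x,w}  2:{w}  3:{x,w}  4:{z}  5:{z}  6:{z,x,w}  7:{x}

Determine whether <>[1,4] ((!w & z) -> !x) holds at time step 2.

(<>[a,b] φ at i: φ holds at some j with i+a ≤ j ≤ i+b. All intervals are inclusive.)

Holds

Check ((!w & z) -> !x) at each j in [3,6]:
  j=3: true
  j=4: true
  j=5: true
  j=6: true
Found at j=3 → formula holds.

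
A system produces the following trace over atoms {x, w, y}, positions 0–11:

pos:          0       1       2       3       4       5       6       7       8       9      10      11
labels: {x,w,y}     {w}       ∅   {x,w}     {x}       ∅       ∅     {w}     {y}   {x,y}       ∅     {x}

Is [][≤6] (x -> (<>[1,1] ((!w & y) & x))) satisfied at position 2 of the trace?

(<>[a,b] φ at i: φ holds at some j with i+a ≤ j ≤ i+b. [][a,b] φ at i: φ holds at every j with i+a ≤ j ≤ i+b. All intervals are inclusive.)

False

Check (x -> (<>[1,1] ((!w & y) & x))) at every j in [2,8]:
  j=2: antecedent false → ✓
  j=3: antecedent true; consequent fails (none in [4,4]) → ✗
  j=4: antecedent true; consequent fails (none in [5,5]) → ✗
  j=5: antecedent false → ✓
  j=6: antecedent false → ✓
  j=7: antecedent false → ✓
  j=8: antecedent false → ✓
Fails at j=3 → formula fails.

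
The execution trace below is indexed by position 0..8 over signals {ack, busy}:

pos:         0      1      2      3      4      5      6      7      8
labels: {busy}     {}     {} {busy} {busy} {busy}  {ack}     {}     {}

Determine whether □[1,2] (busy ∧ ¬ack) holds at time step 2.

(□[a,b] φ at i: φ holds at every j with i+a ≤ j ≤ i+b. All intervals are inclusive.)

Holds

Check (busy ∧ ¬ack) at every j in [3,4]:
  j=3: true
  j=4: true
All positions satisfy it → formula holds.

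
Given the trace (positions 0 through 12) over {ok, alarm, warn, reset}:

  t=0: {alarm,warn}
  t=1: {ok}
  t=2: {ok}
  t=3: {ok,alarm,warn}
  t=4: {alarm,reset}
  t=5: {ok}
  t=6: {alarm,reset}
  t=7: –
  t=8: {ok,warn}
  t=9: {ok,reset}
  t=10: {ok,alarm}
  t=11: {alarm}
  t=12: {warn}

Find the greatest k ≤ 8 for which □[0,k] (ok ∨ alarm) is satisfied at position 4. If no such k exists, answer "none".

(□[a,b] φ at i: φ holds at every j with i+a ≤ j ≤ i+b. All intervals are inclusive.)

2

(ok ∨ alarm) must hold from j=4 onward; find where it first fails.
  j=4: holds
  j=5: holds
  j=6: holds
  j=7: fails
Holds on [4,6], so largest k = 2.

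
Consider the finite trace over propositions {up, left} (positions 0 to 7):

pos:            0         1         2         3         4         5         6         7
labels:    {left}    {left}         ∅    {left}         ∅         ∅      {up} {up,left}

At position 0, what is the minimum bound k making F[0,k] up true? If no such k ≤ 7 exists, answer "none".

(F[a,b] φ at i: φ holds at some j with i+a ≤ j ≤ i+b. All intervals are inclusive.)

6

Scan j = 0,1,… for up:
  j=0: fails
  j=1: fails
  j=2: fails
  j=3: fails
  j=4: fails
  j=5: fails
  j=6: holds
First hit at j=6, so smallest k = 6-0 = 6.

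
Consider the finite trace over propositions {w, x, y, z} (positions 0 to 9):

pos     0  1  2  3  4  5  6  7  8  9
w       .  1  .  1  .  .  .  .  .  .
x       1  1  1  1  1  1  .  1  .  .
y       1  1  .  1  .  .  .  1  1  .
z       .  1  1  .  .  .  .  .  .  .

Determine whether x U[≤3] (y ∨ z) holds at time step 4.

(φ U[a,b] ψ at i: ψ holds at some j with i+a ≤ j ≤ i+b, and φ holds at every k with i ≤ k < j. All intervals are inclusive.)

False

Need some j in [4,7] with (y ∨ z), and x at every k in [4,j-1].
  j=4: (y ∨ z) false.
  j=5: (y ∨ z) false.
  j=6: (y ∨ z) false.
  j=7: (y ∨ z) holds, but x fails at k=6 → not this j.
No j in the window works → until fails.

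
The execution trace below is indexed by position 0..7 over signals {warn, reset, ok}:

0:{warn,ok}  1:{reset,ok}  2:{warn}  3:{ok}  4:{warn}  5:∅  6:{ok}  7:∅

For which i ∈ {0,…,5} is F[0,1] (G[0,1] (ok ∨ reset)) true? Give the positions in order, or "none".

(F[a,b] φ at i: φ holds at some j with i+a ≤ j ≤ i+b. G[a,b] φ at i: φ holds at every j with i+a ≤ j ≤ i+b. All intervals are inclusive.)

0

Evaluate at each i in [0,5]:
  i=0: ✓ (witness j=0)
  i=1: ✗ (none in [1,2])
  i=2: ✗ (none in [2,3])
  i=3: ✗ (none in [3,4])
  i=4: ✗ (none in [4,5])
  i=5: ✗ (none in [5,6])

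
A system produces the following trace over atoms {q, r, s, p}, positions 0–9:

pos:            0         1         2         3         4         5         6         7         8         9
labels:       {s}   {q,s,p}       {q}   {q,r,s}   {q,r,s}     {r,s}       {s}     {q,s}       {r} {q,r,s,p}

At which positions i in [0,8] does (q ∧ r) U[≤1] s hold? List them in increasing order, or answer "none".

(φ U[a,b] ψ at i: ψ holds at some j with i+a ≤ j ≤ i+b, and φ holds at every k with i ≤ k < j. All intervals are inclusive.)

Evaluate at each i in [0,8]:
  i=0: ✓ (rhs at j=0)
  i=1: ✓ (rhs at j=1)
  i=2: ✗ (lhs fails at k=2 before rhs at j=3)
  i=3: ✓ (rhs at j=3)
  i=4: ✓ (rhs at j=4)
  i=5: ✓ (rhs at j=5)
  i=6: ✓ (rhs at j=6)
  i=7: ✓ (rhs at j=7)
  i=8: ✗ (lhs fails at k=8 before rhs at j=9)

0, 1, 3, 4, 5, 6, 7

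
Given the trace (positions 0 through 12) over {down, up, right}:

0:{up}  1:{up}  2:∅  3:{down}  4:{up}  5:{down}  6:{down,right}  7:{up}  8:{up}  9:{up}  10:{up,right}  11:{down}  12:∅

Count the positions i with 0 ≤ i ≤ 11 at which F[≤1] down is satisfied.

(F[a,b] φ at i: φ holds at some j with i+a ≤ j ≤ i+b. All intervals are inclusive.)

Evaluate at each i in [0,11]:
  i=0: ✗ (none in [0,1])
  i=1: ✗ (none in [1,2])
  i=2: ✓ (witness j=3)
  i=3: ✓ (witness j=3)
  i=4: ✓ (witness j=5)
  i=5: ✓ (witness j=5)
  i=6: ✓ (witness j=6)
  i=7: ✗ (none in [7,8])
  i=8: ✗ (none in [8,9])
  i=9: ✗ (none in [9,10])
  i=10: ✓ (witness j=11)
  i=11: ✓ (witness j=11)
Positions where it holds: {2, 3, 4, 5, 6, 10, 11} → 7.

7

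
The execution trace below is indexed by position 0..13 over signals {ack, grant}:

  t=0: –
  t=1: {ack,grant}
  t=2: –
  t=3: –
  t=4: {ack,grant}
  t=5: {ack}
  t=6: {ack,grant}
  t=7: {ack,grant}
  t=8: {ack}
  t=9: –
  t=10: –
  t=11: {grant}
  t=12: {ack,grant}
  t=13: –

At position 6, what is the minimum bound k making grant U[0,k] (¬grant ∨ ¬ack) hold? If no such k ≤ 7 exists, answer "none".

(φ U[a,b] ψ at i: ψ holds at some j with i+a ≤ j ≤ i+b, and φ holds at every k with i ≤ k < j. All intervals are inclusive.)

2

Need earliest j ≥ 6 with (¬grant ∨ ¬ack), and grant at every k in [6,j-1].
  j=6: rhs fails.
  j=7: rhs fails.
  j=8: rhs holds; lhs holds on [6,7]. k = 2.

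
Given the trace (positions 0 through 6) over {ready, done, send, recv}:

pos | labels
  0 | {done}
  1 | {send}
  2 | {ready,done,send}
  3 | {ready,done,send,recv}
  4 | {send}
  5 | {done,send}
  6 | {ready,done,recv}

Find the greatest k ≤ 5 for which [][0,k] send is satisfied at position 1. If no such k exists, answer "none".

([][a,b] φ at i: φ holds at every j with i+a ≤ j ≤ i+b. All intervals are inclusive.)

4

send must hold from j=1 onward; find where it first fails.
  j=1: holds
  j=2: holds
  j=3: holds
  j=4: holds
  j=5: holds
  j=6: fails
Holds on [1,5], so largest k = 4.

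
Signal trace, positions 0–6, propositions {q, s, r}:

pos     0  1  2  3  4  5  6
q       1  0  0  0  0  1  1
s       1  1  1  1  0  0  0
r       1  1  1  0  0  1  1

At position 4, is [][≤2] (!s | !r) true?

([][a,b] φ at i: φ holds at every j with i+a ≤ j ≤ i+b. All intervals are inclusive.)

Yes

Check (!s | !r) at every j in [4,6]:
  j=4: true
  j=5: true
  j=6: true
All positions satisfy it → formula holds.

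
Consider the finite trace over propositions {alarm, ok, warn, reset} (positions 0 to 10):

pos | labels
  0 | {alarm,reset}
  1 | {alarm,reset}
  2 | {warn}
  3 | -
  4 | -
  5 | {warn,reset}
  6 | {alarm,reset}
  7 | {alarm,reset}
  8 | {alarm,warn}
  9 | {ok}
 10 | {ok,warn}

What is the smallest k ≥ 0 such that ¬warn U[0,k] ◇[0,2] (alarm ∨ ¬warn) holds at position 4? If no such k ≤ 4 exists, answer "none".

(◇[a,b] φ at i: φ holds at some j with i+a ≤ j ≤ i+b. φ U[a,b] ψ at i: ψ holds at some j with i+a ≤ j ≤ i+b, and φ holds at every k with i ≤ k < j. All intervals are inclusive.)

Need earliest j ≥ 4 with ◇[0,2] (alarm ∨ ¬warn), and ¬warn at every k in [4,j-1].
  j=4: rhs holds (empty prefix). k = 0.

0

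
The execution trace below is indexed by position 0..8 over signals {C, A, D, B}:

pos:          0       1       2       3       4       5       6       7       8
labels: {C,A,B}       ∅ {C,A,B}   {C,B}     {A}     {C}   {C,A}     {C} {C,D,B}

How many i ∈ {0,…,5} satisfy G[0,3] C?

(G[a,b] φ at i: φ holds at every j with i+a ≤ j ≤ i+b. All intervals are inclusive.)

1

Evaluate at each i in [0,5]:
  i=0: ✗ (fails at j=1)
  i=1: ✗ (fails at j=1)
  i=2: ✗ (fails at j=4)
  i=3: ✗ (fails at j=4)
  i=4: ✗ (fails at j=4)
  i=5: ✓ (all of [5,8])
Positions where it holds: {5} → 1.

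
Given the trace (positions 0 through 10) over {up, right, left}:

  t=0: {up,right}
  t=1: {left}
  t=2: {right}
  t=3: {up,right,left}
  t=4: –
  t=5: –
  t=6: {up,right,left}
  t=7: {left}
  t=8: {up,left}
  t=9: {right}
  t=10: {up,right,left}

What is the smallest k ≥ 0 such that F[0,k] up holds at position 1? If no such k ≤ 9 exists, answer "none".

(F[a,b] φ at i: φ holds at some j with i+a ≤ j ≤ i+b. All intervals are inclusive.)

Scan j = 1,2,… for up:
  j=1: fails
  j=2: fails
  j=3: holds
First hit at j=3, so smallest k = 3-1 = 2.

2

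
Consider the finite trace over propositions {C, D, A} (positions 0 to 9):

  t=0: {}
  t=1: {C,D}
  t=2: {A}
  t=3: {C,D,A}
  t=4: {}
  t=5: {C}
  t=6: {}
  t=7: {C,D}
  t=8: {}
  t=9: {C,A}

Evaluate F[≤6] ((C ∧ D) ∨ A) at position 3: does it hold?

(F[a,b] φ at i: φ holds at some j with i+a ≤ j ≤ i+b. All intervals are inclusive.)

True

Check ((C ∧ D) ∨ A) at each j in [3,9]:
  j=3: true
  j=4: false
  j=5: false
  j=6: false
  j=7: true
  j=8: false
  j=9: true
Found at j=3 → formula holds.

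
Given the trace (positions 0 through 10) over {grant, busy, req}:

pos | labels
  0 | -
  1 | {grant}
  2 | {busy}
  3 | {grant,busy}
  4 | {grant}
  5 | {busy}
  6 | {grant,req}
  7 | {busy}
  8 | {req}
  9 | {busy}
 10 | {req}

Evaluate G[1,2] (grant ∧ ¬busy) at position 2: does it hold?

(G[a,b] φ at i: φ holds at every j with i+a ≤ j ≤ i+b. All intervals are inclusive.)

Check (grant ∧ ¬busy) at every j in [3,4]:
  j=3: false
  j=4: true
Fails at j=3 → formula fails.

No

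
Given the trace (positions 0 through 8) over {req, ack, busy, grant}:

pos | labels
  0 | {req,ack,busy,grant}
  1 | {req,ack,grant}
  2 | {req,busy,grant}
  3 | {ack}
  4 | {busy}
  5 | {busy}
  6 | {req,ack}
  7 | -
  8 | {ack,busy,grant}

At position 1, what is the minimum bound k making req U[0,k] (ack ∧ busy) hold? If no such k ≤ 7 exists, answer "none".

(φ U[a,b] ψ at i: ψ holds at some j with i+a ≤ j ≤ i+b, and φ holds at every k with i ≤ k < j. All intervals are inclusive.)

Need earliest j ≥ 1 with (ack ∧ busy), and req at every k in [1,j-1].
  j=1: rhs fails.
  j=2: rhs fails.
  j=3: rhs fails.
  j=4: rhs fails.
  j=5: rhs fails.
  j=6: rhs fails.
  j=7: rhs fails.
  j=8: rhs holds but lhs fails at k=3.
No witness within the range → none.

none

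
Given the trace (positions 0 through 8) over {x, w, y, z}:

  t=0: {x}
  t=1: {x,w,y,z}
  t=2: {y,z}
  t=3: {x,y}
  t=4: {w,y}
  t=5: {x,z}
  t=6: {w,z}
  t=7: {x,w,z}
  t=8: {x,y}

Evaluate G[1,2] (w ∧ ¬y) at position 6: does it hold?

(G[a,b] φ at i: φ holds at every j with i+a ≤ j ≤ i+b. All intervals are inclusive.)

Does not hold

Check (w ∧ ¬y) at every j in [7,8]:
  j=7: true
  j=8: false
Fails at j=8 → formula fails.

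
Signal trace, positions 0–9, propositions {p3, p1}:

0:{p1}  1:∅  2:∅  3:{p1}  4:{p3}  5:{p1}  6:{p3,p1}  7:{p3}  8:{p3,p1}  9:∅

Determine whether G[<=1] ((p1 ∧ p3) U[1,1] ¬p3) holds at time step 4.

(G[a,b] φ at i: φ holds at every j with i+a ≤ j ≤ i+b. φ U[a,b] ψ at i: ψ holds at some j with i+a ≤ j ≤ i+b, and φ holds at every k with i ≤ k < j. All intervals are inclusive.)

Check ((p1 ∧ p3) U[1,1] ¬p3) at every j in [4,5]:
  j=4: fails
  j=5: fails
Fails at j=4 → formula fails.

False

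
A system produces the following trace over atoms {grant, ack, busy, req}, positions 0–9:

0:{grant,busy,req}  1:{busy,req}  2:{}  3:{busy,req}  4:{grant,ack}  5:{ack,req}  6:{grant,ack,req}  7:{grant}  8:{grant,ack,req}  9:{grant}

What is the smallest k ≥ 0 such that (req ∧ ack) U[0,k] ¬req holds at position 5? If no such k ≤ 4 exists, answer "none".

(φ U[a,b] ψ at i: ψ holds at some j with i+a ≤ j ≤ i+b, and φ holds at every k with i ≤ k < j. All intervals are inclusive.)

Need earliest j ≥ 5 with ¬req, and (req ∧ ack) at every k in [5,j-1].
  j=5: rhs fails.
  j=6: rhs fails.
  j=7: rhs holds; lhs holds on [5,6]. k = 2.

2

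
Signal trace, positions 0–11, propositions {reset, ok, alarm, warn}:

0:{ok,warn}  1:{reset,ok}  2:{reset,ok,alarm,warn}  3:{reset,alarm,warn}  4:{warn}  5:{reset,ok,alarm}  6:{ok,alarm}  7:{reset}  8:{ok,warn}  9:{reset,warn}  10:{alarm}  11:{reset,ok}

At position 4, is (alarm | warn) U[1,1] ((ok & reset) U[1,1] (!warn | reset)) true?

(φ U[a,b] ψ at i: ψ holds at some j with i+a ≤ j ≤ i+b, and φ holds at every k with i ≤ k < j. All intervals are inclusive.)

Need some j in [5,5] with ((ok & reset) U[1,1] (!warn | reset)), and (alarm | warn) at every k in [4,j-1].
  j=5: ((ok & reset) U[1,1] (!warn | reset)) holds; (alarm | warn) holds at every k in [4,4] → satisfied.

Yes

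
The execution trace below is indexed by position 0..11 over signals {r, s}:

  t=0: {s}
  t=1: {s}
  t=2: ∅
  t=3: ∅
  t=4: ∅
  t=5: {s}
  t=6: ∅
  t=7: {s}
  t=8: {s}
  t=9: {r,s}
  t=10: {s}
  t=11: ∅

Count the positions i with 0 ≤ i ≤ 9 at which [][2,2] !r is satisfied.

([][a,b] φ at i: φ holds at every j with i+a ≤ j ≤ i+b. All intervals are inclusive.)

Evaluate at each i in [0,9]:
  i=0: ✓ (all of [2,2])
  i=1: ✓ (all of [3,3])
  i=2: ✓ (all of [4,4])
  i=3: ✓ (all of [5,5])
  i=4: ✓ (all of [6,6])
  i=5: ✓ (all of [7,7])
  i=6: ✓ (all of [8,8])
  i=7: ✗ (fails at j=9)
  i=8: ✓ (all of [10,10])
  i=9: ✓ (all of [11,11])
Positions where it holds: {0, 1, 2, 3, 4, 5, 6, 8, 9} → 9.

9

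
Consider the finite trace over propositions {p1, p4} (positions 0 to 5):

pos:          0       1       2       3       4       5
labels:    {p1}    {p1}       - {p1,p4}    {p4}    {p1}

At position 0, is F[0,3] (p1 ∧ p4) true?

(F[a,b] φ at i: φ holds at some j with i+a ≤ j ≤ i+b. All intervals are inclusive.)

Holds

Check (p1 ∧ p4) at each j in [0,3]:
  j=0: false
  j=1: false
  j=2: false
  j=3: true
Found at j=3 → formula holds.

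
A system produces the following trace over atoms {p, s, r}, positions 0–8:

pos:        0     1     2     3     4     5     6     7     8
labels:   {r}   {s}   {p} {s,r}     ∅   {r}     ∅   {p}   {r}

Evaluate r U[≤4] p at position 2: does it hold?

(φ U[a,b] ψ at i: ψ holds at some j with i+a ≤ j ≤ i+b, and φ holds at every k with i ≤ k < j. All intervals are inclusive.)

Need some j in [2,6] with p, and r at every k in [2,j-1].
  j=2: p holds; no prefix to check → satisfied.

True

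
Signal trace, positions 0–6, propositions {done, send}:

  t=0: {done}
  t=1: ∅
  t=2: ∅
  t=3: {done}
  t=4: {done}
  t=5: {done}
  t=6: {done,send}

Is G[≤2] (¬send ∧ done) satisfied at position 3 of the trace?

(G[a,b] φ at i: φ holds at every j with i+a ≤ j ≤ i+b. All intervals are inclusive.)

Check (¬send ∧ done) at every j in [3,5]:
  j=3: true
  j=4: true
  j=5: true
All positions satisfy it → formula holds.

Holds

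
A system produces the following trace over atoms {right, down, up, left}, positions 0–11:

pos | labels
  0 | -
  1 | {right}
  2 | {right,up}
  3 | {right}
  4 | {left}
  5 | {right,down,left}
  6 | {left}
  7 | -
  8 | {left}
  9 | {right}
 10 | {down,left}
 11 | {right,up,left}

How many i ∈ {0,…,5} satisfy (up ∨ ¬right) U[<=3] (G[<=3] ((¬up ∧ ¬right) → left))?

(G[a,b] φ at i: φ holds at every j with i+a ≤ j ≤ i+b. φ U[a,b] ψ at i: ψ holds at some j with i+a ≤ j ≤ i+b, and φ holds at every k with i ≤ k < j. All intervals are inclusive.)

4

Evaluate at each i in [0,5]:
  i=0: ✓ (rhs at j=1; lhs holds on [0,0])
  i=1: ✓ (rhs at j=1)
  i=2: ✓ (rhs at j=2)
  i=3: ✓ (rhs at j=3)
  i=4: ✗ (no rhs in [4,7])
  i=5: ✗ (lhs fails at k=5 before rhs at j=8)
Positions where it holds: {0, 1, 2, 3} → 4.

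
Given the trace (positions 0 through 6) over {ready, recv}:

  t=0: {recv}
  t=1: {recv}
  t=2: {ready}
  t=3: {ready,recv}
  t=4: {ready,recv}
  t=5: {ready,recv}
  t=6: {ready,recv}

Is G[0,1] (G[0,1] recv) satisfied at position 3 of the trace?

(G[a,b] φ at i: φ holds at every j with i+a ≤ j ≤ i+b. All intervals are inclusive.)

Check G[0,1] recv at every j in [3,4]:
  j=3: holds on [3,4]
  j=4: holds on [4,5]
All positions satisfy it → formula holds.

True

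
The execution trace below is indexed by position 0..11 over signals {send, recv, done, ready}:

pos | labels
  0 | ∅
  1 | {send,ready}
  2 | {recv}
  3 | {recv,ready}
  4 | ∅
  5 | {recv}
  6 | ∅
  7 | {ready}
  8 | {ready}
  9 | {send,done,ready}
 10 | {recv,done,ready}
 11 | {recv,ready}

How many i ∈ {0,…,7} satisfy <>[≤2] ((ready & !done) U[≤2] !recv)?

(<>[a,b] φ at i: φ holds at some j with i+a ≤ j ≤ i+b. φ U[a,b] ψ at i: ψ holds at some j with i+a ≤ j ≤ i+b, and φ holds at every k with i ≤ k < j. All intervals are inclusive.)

8

Evaluate at each i in [0,7]:
  i=0: ✓ (witness j=0)
  i=1: ✓ (witness j=1)
  i=2: ✓ (witness j=3)
  i=3: ✓ (witness j=3)
  i=4: ✓ (witness j=4)
  i=5: ✓ (witness j=6)
  i=6: ✓ (witness j=6)
  i=7: ✓ (witness j=7)
Positions where it holds: {0, 1, 2, 3, 4, 5, 6, 7} → 8.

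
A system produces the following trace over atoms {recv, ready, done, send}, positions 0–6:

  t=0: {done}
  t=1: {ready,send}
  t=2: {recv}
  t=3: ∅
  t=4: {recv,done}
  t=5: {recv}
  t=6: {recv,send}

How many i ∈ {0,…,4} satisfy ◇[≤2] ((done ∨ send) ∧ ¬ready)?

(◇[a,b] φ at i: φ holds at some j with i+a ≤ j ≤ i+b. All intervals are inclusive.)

4

Evaluate at each i in [0,4]:
  i=0: ✓ (witness j=0)
  i=1: ✗ (none in [1,3])
  i=2: ✓ (witness j=4)
  i=3: ✓ (witness j=4)
  i=4: ✓ (witness j=4)
Positions where it holds: {0, 2, 3, 4} → 4.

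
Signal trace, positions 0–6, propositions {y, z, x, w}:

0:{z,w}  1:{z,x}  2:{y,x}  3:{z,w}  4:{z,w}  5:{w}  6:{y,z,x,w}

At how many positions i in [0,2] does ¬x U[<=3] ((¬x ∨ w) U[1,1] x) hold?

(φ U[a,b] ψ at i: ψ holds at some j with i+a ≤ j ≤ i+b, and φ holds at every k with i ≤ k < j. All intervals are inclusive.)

Evaluate at each i in [0,2]:
  i=0: ✓ (rhs at j=0)
  i=1: ✗ (no rhs in [1,4])
  i=2: ✗ (lhs fails at k=2 before rhs at j=5)
Positions where it holds: {0} → 1.

1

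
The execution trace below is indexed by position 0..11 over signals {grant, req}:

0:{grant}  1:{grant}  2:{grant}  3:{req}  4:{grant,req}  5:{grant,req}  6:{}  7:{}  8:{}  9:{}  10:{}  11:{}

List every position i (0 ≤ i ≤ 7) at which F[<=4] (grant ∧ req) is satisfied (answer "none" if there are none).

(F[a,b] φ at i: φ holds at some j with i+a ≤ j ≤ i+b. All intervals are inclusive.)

0, 1, 2, 3, 4, 5

Evaluate at each i in [0,7]:
  i=0: ✓ (witness j=4)
  i=1: ✓ (witness j=4)
  i=2: ✓ (witness j=4)
  i=3: ✓ (witness j=4)
  i=4: ✓ (witness j=4)
  i=5: ✓ (witness j=5)
  i=6: ✗ (none in [6,10])
  i=7: ✗ (none in [7,11])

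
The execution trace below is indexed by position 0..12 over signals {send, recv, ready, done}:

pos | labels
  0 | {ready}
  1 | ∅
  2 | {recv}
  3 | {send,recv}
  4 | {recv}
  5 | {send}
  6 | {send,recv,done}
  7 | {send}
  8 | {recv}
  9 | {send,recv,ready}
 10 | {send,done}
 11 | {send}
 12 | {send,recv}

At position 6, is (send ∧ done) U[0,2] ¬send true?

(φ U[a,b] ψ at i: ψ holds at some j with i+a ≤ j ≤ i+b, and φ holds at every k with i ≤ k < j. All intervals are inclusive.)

Need some j in [6,8] with ¬send, and (send ∧ done) at every k in [6,j-1].
  j=6: ¬send false.
  j=7: ¬send false.
  j=8: ¬send holds, but (send ∧ done) fails at k=7 → not this j.
No j in the window works → until fails.

No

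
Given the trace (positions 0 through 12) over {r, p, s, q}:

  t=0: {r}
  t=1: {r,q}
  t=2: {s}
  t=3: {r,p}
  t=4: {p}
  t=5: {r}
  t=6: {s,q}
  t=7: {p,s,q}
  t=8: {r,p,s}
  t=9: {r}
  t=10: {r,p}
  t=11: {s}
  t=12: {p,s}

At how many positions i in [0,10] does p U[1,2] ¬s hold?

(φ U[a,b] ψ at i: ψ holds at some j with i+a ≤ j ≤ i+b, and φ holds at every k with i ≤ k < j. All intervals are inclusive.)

4

Evaluate at each i in [0,10]:
  i=0: ✗ (lhs fails at k=0 before rhs at j=1)
  i=1: ✗ (lhs fails at k=1 before rhs at j=3)
  i=2: ✗ (lhs fails at k=2 before rhs at j=3)
  i=3: ✓ (rhs at j=4; lhs holds on [3,3])
  i=4: ✓ (rhs at j=5; lhs holds on [4,4])
  i=5: ✗ (no rhs in [6,7])
  i=6: ✗ (no rhs in [7,8])
  i=7: ✓ (rhs at j=9; lhs holds on [7,8])
  i=8: ✓ (rhs at j=9; lhs holds on [8,8])
  i=9: ✗ (lhs fails at k=9 before rhs at j=10)
  i=10: ✗ (no rhs in [11,12])
Positions where it holds: {3, 4, 7, 8} → 4.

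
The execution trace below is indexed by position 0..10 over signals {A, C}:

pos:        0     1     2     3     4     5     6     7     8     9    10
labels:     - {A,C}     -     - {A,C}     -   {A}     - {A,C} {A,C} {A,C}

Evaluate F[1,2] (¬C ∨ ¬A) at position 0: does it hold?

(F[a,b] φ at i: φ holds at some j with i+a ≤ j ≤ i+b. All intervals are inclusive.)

Check (¬C ∨ ¬A) at each j in [1,2]:
  j=1: false
  j=2: true
Found at j=2 → formula holds.

Yes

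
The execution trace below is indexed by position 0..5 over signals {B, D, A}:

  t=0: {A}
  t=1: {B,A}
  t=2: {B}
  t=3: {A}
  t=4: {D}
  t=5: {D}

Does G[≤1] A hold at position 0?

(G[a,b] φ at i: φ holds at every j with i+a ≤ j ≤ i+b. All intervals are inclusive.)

Check A at every j in [0,1]:
  j=0: true
  j=1: true
All positions satisfy it → formula holds.

True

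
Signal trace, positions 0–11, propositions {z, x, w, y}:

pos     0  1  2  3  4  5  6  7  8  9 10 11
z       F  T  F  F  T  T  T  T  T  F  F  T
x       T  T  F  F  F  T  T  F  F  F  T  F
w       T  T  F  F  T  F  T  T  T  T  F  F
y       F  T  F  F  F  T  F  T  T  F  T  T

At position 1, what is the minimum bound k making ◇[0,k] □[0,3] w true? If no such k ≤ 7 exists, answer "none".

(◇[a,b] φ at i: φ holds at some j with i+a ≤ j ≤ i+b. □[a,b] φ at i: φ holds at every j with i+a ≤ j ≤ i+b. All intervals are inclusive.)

Scan j = 1,2,… for □[0,3] w:
  j=1: fails
  j=2: fails
  j=3: fails
  j=4: fails
  j=5: fails
  j=6: holds
First hit at j=6, so smallest k = 6-1 = 5.

5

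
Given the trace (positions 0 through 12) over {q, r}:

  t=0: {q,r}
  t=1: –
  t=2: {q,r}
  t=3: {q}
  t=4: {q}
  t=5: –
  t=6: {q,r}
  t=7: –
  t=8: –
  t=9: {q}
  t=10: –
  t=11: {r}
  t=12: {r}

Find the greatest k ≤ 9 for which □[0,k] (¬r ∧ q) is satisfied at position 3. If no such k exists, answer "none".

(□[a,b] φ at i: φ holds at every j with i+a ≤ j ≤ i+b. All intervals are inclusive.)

1

(¬r ∧ q) must hold from j=3 onward; find where it first fails.
  j=3: holds
  j=4: holds
  j=5: fails
Holds on [3,4], so largest k = 1.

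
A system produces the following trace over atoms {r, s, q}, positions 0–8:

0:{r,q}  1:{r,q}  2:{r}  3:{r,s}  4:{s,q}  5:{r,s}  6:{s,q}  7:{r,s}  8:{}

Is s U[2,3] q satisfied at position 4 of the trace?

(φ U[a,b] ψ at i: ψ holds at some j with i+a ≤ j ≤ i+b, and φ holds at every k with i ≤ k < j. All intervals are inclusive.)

Need some j in [6,7] with q, and s at every k in [4,j-1].
  j=6: q holds; s holds at every k in [4,5] → satisfied.

True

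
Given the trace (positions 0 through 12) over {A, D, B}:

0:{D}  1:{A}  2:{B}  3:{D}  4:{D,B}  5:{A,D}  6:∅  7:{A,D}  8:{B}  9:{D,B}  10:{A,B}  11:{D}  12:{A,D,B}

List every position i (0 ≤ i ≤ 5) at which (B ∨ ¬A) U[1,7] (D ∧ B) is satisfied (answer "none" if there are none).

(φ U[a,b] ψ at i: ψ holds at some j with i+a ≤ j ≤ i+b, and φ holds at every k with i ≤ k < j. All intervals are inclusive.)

Evaluate at each i in [0,5]:
  i=0: ✗ (lhs fails at k=1 before rhs at j=4)
  i=1: ✗ (lhs fails at k=1 before rhs at j=4)
  i=2: ✓ (rhs at j=4; lhs holds on [2,3])
  i=3: ✓ (rhs at j=4; lhs holds on [3,3])
  i=4: ✗ (lhs fails at k=5 before rhs at j=9)
  i=5: ✗ (lhs fails at k=5 before rhs at j=9)

2, 3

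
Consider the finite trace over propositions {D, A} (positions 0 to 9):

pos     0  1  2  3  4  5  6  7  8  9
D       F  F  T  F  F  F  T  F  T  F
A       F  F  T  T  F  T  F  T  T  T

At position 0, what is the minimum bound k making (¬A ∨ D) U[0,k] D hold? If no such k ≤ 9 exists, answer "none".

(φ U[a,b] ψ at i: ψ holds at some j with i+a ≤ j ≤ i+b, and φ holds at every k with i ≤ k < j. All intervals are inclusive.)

2

Need earliest j ≥ 0 with D, and (¬A ∨ D) at every k in [0,j-1].
  j=0: rhs fails.
  j=1: rhs fails.
  j=2: rhs holds; lhs holds on [0,1]. k = 2.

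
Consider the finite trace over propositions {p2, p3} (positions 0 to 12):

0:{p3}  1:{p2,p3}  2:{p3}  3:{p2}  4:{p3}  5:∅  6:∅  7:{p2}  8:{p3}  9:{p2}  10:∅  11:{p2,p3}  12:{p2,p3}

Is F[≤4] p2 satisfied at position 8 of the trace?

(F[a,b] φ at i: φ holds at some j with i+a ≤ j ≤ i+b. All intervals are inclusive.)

Check p2 at each j in [8,12]:
  j=8: false
  j=9: true
  j=10: false
  j=11: true
  j=12: true
Found at j=9 → formula holds.

Holds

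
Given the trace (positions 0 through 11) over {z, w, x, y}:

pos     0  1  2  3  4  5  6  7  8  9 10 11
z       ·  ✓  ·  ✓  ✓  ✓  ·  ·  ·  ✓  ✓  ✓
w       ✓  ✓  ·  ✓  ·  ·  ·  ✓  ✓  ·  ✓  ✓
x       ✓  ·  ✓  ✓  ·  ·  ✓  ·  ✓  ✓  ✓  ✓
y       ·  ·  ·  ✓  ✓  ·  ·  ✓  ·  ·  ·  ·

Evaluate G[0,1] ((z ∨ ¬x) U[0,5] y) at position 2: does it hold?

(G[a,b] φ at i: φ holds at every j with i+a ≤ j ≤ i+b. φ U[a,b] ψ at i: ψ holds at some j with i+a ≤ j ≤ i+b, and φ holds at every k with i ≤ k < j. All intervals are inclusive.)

Does not hold

Check ((z ∨ ¬x) U[0,5] y) at every j in [2,3]:
  j=2: fails
  j=3: holds
Fails at j=2 → formula fails.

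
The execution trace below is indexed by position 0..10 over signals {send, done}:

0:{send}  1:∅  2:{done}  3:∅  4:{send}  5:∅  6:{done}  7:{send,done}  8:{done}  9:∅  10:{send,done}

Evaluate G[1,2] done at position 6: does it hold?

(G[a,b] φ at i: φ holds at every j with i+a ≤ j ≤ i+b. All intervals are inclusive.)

Check done at every j in [7,8]:
  j=7: true
  j=8: true
All positions satisfy it → formula holds.

Holds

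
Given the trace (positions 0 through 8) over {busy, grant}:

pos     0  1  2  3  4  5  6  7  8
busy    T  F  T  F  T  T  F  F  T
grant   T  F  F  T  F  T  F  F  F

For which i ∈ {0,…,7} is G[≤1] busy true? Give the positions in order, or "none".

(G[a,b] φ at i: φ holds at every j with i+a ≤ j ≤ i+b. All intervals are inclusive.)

Evaluate at each i in [0,7]:
  i=0: ✗ (fails at j=1)
  i=1: ✗ (fails at j=1)
  i=2: ✗ (fails at j=3)
  i=3: ✗ (fails at j=3)
  i=4: ✓ (all of [4,5])
  i=5: ✗ (fails at j=6)
  i=6: ✗ (fails at j=6)
  i=7: ✗ (fails at j=7)

4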